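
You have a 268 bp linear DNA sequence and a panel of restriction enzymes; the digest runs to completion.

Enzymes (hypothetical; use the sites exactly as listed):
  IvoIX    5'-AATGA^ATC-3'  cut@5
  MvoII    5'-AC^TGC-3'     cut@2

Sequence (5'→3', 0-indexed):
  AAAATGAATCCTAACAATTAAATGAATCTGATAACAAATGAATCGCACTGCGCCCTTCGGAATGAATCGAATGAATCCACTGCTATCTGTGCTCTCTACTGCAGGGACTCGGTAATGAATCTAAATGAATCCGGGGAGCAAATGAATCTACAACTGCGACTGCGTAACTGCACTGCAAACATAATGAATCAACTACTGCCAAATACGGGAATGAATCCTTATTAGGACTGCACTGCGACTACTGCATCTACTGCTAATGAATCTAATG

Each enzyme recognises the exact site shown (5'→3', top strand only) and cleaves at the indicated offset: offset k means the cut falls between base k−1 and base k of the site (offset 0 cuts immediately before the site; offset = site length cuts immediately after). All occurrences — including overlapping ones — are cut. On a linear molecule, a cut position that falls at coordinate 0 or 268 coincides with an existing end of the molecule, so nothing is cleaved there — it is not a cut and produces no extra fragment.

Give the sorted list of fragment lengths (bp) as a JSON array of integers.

Scan for sites:
  IvoIX AATGAATC/5: at [2, 20, 36, 60, 69, 113, 123, 140, 182, 209, 255] ⇒ [7, 25, 41, 65, 74, 118, 128, 145, 187, 214, 260]
  MvoII ACTGC/2: at [46, 78, 97, 152, 158, 166, 171, 194, 226, 231, 240, 249] ⇒ [48, 80, 99, 154, 160, 168, 173, 196, 228, 233, 242, 251]

All cut coordinates (distinct, sorted): [7, 25, 41, 48, 65, 74, 80, 99, 118, 128, 145, 154, 160, 168, 173, 187, 196, 214, 228, 233, 242, 251, 260]

Fragment lengths:
  [0,7): 7 bp
  [7,25): 18 bp
  [25,41): 16 bp
  [41,48): 7 bp
  [48,65): 17 bp
  [65,74): 9 bp
  [74,80): 6 bp
  [80,99): 19 bp
  [99,118): 19 bp
  [118,128): 10 bp
  [128,145): 17 bp
  [145,154): 9 bp
  [154,160): 6 bp
  [160,168): 8 bp
  [168,173): 5 bp
  [173,187): 14 bp
  [187,196): 9 bp
  [196,214): 18 bp
  [214,228): 14 bp
  [228,233): 5 bp
  [233,242): 9 bp
  [242,251): 9 bp
  [251,260): 9 bp
  [260,268): 8 bp

[5,5,6,6,7,7,8,8,9,9,9,9,9,9,10,14,14,16,17,17,18,18,19,19]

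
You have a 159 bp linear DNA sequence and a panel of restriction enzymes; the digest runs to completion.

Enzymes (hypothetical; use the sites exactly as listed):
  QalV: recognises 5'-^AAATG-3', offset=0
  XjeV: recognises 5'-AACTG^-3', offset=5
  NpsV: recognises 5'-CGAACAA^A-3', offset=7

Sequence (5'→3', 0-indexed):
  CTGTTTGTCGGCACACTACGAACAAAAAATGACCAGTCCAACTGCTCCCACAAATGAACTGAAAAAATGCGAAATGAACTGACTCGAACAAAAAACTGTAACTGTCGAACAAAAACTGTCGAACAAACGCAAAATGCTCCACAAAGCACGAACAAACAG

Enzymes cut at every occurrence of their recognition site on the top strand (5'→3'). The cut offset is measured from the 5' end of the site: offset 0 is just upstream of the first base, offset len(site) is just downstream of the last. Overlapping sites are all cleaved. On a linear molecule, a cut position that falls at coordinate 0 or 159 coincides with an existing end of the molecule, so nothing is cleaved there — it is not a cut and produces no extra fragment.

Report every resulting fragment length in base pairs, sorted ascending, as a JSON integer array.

Site scan:
  QalV AAATG/0: at [26, 51, 64, 71, 131] ⇒ [26, 51, 64, 71, 131]
  XjeV AACTG/5: at [39, 56, 76, 93, 99, 113] ⇒ [44, 61, 81, 98, 104, 118]
  NpsV CGAACAAA/7: at [18, 84, 105, 119, 148] ⇒ [25, 91, 112, 126, 155]

All cut coordinates (distinct, sorted): [25, 26, 44, 51, 61, 64, 71, 81, 91, 98, 104, 112, 118, 126, 131, 155]

Fragment lengths:
  [0,25): 25 bp
  [25,26): 1 bp
  [26,44): 18 bp
  [44,51): 7 bp
  [51,61): 10 bp
  [61,64): 3 bp
  [64,71): 7 bp
  [71,81): 10 bp
  [81,91): 10 bp
  [91,98): 7 bp
  [98,104): 6 bp
  [104,112): 8 bp
  [112,118): 6 bp
  [118,126): 8 bp
  [126,131): 5 bp
  [131,155): 24 bp
  [155,159): 4 bp

[1,3,4,5,6,6,7,7,7,8,8,10,10,10,18,24,25]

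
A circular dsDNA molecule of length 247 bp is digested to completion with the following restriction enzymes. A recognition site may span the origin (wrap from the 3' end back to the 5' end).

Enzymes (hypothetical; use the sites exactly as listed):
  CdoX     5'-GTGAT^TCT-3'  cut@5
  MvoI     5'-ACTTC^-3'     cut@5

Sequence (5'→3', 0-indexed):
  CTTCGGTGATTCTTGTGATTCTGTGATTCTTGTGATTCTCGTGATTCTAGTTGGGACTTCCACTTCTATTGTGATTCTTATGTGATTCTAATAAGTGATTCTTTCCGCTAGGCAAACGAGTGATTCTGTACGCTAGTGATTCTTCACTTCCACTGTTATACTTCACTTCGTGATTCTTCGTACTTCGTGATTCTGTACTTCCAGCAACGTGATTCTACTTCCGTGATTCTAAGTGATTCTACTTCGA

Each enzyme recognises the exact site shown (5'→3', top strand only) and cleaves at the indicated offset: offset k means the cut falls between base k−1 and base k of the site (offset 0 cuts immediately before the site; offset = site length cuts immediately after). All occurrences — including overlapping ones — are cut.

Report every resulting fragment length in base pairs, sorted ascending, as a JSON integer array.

Scan for sites:
  CdoX (GTGATTCT, off=5): starts [5, 14, 22, 31, 40, 70, 81, 94, 119, 135, 169, 186, 208, 222, 232] → cuts [10, 19, 27, 36, 45, 75, 86, 99, 124, 140, 174, 191, 213, 227, 237]
  MvoI (ACTTC, off=5): starts [55, 61, 145, 159, 164, 181, 196, 216, 240, 246] → cuts [4, 60, 66, 150, 164, 169, 186, 201, 221, 245]

Pooled cuts: [4, 10, 19, 27, 36, 45, 60, 66, 75, 86, 99, 124, 140, 150, 164, 169, 174, 186, 191, 201, 213, 221, 227, 237, 245]

Fragments:
  4→10: 6 bp
  10→19: 9 bp
  19→27: 8 bp
  27→36: 9 bp
  36→45: 9 bp
  45→60: 15 bp
  60→66: 6 bp
  66→75: 9 bp
  75→86: 11 bp
  86→99: 13 bp
  99→124: 25 bp
  124→140: 16 bp
  140→150: 10 bp
  150→164: 14 bp
  164→169: 5 bp
  169→174: 5 bp
  174→186: 12 bp
  186→191: 5 bp
  191→201: 10 bp
  201→213: 12 bp
  213→221: 8 bp
  221→227: 6 bp
  227→237: 10 bp
  237→245: 8 bp
  245→4 (wrap): 247-245+4 = 6 bp

[5,5,5,6,6,6,6,8,8,8,9,9,9,9,10,10,10,11,12,12,13,14,15,16,25]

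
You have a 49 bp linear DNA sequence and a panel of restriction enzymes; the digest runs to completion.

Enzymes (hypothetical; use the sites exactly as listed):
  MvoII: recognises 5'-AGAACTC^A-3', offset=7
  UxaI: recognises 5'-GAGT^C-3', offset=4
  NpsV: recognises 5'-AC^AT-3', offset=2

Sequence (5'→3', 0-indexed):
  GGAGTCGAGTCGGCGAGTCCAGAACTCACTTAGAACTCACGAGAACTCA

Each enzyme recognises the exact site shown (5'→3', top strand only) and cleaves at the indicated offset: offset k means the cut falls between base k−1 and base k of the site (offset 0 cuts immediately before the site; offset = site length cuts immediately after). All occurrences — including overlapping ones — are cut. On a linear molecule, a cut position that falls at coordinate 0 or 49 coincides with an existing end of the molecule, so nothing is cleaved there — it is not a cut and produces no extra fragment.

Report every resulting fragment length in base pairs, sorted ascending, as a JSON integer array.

Per-enzyme occurrences:
  MvoII AGAACTCA/7: at [20, 31, 41] ⇒ [27, 38, 48]
  UxaI GAGTC/4: at [1, 6, 14] ⇒ [5, 10, 18]
  NpsV (ACAT, off=2): no sites

Pooled cuts: [5, 10, 18, 27, 38, 48]

Fragment lengths:
  [0,5): 5 bp
  [5,10): 5 bp
  [10,18): 8 bp
  [18,27): 9 bp
  [27,38): 11 bp
  [38,48): 10 bp
  [48,49): 1 bp

[1,5,5,8,9,10,11]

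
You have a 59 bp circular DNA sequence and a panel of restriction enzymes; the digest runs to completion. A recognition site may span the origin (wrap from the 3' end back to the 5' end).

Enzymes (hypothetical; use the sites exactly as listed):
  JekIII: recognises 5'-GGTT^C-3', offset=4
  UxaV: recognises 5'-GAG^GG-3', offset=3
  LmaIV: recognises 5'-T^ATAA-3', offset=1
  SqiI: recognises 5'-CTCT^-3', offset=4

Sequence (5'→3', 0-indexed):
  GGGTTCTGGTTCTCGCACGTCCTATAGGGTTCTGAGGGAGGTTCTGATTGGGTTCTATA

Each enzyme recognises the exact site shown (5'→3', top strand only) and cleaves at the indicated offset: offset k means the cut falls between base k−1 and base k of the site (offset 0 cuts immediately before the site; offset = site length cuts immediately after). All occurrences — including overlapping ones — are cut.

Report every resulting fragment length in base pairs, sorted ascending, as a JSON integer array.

Site scan:
  JekIII GGTTC/4: at [1, 7, 27, 39, 50] ⇒ [5, 11, 31, 43, 54]
  UxaV GAGGG/3: at [33] ⇒ [36]
  LmaIV (TATAA, off=1): no sites
  SqiI (CTCT, off=4): no sites

All cut coordinates (distinct, sorted): [5, 11, 31, 36, 43, 54]

Fragment lengths:
  5→11: 6 bp
  11→31: 20 bp
  31→36: 5 bp
  36→43: 7 bp
  43→54: 11 bp
  54→5 (wrap): 59-54+5 = 10 bp

[5,6,7,10,11,20]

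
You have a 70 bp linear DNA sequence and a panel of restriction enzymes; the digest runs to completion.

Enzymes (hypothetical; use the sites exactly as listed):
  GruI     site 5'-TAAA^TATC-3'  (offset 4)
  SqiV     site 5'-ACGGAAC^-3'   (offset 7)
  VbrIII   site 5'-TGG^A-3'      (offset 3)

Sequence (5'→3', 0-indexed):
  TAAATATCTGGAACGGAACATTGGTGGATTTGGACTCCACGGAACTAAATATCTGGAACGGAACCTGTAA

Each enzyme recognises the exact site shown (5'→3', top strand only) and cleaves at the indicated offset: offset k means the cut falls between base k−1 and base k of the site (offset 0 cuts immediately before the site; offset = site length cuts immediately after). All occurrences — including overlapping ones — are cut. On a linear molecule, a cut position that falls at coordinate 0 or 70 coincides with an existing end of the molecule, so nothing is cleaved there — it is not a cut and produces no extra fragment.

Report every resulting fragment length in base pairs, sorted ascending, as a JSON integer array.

Per-enzyme occurrences:
  GruI TAAATATC/4: at [0, 45] ⇒ [4, 49]
  SqiV ACGGAAC/7: at [12, 38, 57] ⇒ [19, 45, 64]
  VbrIII TGGA/3: at [8, 24, 30, 53] ⇒ [11, 27, 33, 56]

All cut coordinates (distinct, sorted): [4, 11, 19, 27, 33, 45, 49, 56, 64]

Fragments:
  [0,4): 4 bp
  [4,11): 7 bp
  [11,19): 8 bp
  [19,27): 8 bp
  [27,33): 6 bp
  [33,45): 12 bp
  [45,49): 4 bp
  [49,56): 7 bp
  [56,64): 8 bp
  [64,70): 6 bp

[4,4,6,6,7,7,8,8,8,12]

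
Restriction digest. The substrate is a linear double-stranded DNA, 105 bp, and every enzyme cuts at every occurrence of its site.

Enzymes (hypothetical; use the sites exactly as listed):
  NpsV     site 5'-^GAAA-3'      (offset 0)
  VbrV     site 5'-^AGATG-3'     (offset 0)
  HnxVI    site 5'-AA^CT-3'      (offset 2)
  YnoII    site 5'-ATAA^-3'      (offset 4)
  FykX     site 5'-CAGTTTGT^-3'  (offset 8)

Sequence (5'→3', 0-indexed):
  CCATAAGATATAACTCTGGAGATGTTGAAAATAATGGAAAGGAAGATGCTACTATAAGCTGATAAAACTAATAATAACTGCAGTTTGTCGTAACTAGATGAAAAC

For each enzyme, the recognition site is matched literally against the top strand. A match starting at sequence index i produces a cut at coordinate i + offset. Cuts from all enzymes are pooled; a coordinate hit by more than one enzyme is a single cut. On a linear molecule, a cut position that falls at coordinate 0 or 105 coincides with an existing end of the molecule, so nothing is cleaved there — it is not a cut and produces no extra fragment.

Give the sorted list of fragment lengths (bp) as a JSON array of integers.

[2,2,2,3,4,5,6,6,6,7,7,7,7,8,8,11,14]

Site scan:
  NpsV (GAAA, off=0): starts [26, 36, 99] → cuts [26, 36, 99]
  VbrV (AGATG, off=0): starts [19, 43, 95] → cuts [19, 43, 95]
  HnxVI (AACT, off=2): starts [11, 65, 75, 91] → cuts [13, 67, 77, 93]
  YnoII (ATAA, off=4): starts [2, 9, 30, 53, 61, 70, 73] → cuts [6, 13, 34, 57, 65, 74, 77]
  FykX (CAGTTTGT, off=8): starts [80] → cuts [88]

All cut coordinates (distinct, sorted): [6, 13, 19, 26, 34, 36, 43, 57, 65, 67, 74, 77, 88, 93, 95, 99]

Fragments:
  [0,6): 6 bp
  [6,13): 7 bp
  [13,19): 6 bp
  [19,26): 7 bp
  [26,34): 8 bp
  [34,36): 2 bp
  [36,43): 7 bp
  [43,57): 14 bp
  [57,65): 8 bp
  [65,67): 2 bp
  [67,74): 7 bp
  [74,77): 3 bp
  [77,88): 11 bp
  [88,93): 5 bp
  [93,95): 2 bp
  [95,99): 4 bp
  [99,105): 6 bp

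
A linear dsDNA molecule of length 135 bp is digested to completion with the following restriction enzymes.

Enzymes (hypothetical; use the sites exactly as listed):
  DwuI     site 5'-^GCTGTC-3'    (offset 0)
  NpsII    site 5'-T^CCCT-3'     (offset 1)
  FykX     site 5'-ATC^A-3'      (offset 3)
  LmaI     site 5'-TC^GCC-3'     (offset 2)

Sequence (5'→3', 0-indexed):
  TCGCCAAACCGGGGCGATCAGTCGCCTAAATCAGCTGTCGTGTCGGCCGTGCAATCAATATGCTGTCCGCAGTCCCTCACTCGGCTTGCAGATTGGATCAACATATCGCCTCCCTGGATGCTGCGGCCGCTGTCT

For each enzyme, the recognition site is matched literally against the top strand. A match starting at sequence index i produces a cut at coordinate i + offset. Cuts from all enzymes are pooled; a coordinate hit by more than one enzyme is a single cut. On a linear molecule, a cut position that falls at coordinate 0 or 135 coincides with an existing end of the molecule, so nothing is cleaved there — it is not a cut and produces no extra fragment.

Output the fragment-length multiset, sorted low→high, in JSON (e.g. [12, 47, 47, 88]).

Site scan:
  DwuI (GCTGTC, off=0): starts [33, 61, 128] → cuts [33, 61, 128]
  NpsII (TCCCT, off=1): starts [72, 110] → cuts [73, 111]
  FykX (ATCA, off=3): starts [16, 29, 53, 96] → cuts [19, 32, 56, 99]
  LmaI (TCGCC, off=2): starts [0, 21, 105] → cuts [2, 23, 107]

Pooled cuts: [2, 19, 23, 32, 33, 56, 61, 73, 99, 107, 111, 128]

Fragments:
  [0,2): 2 bp
  [2,19): 17 bp
  [19,23): 4 bp
  [23,32): 9 bp
  [32,33): 1 bp
  [33,56): 23 bp
  [56,61): 5 bp
  [61,73): 12 bp
  [73,99): 26 bp
  [99,107): 8 bp
  [107,111): 4 bp
  [111,128): 17 bp
  [128,135): 7 bp

[1,2,4,4,5,7,8,9,12,17,17,23,26]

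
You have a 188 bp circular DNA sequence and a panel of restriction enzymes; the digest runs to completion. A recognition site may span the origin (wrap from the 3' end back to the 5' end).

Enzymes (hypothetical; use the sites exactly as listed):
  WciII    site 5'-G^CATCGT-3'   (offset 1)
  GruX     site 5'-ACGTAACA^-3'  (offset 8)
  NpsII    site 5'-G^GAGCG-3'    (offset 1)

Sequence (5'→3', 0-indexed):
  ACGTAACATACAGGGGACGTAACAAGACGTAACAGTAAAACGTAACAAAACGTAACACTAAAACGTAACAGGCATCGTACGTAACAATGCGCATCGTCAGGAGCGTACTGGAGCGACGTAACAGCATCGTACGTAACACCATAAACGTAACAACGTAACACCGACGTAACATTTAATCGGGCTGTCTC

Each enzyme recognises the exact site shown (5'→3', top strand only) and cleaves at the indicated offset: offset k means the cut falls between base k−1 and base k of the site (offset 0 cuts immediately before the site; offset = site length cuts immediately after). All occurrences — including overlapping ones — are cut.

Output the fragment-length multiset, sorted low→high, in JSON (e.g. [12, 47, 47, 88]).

[1,2,5,8,9,10,10,10,11,13,13,13,14,14,14,16,25]

Scan for sites:
  WciII GCATCGT/1: at [71, 90, 123] ⇒ [72, 91, 124]
  GruX ACGTAACA/8: at [0, 16, 26, 39, 49, 62, 78, 115, 130, 144, 152, 163] ⇒ [8, 24, 34, 47, 57, 70, 86, 123, 138, 152, 160, 171]
  NpsII GGAGCG/1: at [99, 109] ⇒ [100, 110]

All cut coordinates (distinct, sorted): [8, 24, 34, 47, 57, 70, 72, 86, 91, 100, 110, 123, 124, 138, 152, 160, 171]

Fragments:
  8→24: 16 bp
  24→34: 10 bp
  34→47: 13 bp
  47→57: 10 bp
  57→70: 13 bp
  70→72: 2 bp
  72→86: 14 bp
  86→91: 5 bp
  91→100: 9 bp
  100→110: 10 bp
  110→123: 13 bp
  123→124: 1 bp
  124→138: 14 bp
  138→152: 14 bp
  152→160: 8 bp
  160→171: 11 bp
  171→8 (wrap): 188-171+8 = 25 bp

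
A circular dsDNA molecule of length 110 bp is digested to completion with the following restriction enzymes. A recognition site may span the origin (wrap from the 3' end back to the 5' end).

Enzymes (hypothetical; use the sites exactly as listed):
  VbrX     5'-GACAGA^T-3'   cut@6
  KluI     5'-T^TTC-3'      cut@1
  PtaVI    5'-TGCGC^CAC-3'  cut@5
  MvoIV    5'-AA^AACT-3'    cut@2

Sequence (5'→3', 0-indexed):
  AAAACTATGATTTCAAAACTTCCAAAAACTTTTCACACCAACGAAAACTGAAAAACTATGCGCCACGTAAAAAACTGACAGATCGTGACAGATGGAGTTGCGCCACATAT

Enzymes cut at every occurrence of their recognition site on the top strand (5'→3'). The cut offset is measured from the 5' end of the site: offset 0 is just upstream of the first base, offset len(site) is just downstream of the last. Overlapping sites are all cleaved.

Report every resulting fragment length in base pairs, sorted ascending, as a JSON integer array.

Site scan:
  VbrX (GACAGAT, off=6): starts [76, 86] → cuts [82, 92]
  KluI (TTTC, off=1): starts [10, 30] → cuts [11, 31]
  PtaVI (TGCGCCAC, off=5): starts [58, 98] → cuts [63, 103]
  MvoIV (AAAACT, off=2): starts [0, 14, 24, 43, 51, 70] → cuts [2, 16, 26, 45, 53, 72]

All cut coordinates (distinct, sorted): [2, 11, 16, 26, 31, 45, 53, 63, 72, 82, 92, 103]

Fragment lengths:
  2→11: 9 bp
  11→16: 5 bp
  16→26: 10 bp
  26→31: 5 bp
  31→45: 14 bp
  45→53: 8 bp
  53→63: 10 bp
  63→72: 9 bp
  72→82: 10 bp
  82→92: 10 bp
  92→103: 11 bp
  103→2 (wrap): 110-103+2 = 9 bp

[5,5,8,9,9,9,10,10,10,10,11,14]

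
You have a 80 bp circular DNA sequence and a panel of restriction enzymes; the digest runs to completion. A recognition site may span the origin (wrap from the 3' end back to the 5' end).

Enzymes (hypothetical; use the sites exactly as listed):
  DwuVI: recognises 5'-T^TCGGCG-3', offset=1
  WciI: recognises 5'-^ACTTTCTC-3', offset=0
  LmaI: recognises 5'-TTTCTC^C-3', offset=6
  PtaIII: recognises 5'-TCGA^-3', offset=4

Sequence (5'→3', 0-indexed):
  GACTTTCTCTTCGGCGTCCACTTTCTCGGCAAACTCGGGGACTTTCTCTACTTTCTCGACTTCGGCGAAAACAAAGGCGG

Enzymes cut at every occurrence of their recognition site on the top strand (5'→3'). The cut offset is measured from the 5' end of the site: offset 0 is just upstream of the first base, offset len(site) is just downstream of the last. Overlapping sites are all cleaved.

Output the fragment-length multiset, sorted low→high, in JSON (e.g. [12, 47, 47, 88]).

Scan for sites:
  DwuVI TTCGGCG/1: at [9, 60] ⇒ [10, 61]
  WciI ACTTTCTC/0: at [1, 19, 40, 49] ⇒ [1, 19, 40, 49]
  LmaI (TTTCTCC, off=6): no sites
  PtaIII TCGA/4: at [55] ⇒ [59]

All cut coordinates (distinct, sorted): [1, 10, 19, 40, 49, 59, 61]

Fragment lengths:
  1→10: 9 bp
  10→19: 9 bp
  19→40: 21 bp
  40→49: 9 bp
  49→59: 10 bp
  59→61: 2 bp
  61→1 (wrap): 80-61+1 = 20 bp

[2,9,9,9,10,20,21]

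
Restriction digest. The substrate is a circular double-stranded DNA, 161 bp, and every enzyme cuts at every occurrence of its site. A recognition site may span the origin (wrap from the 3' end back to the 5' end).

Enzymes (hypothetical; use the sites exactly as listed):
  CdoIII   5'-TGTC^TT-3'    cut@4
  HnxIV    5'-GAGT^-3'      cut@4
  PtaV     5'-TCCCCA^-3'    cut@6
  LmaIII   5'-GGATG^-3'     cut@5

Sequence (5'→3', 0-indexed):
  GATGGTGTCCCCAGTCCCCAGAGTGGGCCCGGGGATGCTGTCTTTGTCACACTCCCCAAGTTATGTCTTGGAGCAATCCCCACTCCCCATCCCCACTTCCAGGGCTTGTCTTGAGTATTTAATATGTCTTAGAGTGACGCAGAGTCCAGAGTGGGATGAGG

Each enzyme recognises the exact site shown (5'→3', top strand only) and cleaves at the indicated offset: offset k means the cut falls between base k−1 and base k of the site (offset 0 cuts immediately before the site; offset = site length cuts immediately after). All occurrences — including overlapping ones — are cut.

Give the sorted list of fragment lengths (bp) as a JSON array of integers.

Per-enzyme occurrences:
  CdoIII TGTCTT/4: at [38, 63, 106, 124] ⇒ [42, 67, 110, 128]
  HnxIV GAGT/4: at [20, 112, 131, 141, 148] ⇒ [24, 116, 135, 145, 152]
  PtaV TCCCCA/6: at [7, 14, 52, 76, 83, 89] ⇒ [13, 20, 58, 82, 89, 95]
  LmaIII GGATG/5: at [32, 153, 160] ⇒ [4, 37, 158]

Pooled cuts: [4, 13, 20, 24, 37, 42, 58, 67, 82, 89, 95, 110, 116, 128, 135, 145, 152, 158]

Fragment lengths:
  4→13: 9 bp
  13→20: 7 bp
  20→24: 4 bp
  24→37: 13 bp
  37→42: 5 bp
  42→58: 16 bp
  58→67: 9 bp
  67→82: 15 bp
  82→89: 7 bp
  89→95: 6 bp
  95→110: 15 bp
  110→116: 6 bp
  116→128: 12 bp
  128→135: 7 bp
  135→145: 10 bp
  145→152: 7 bp
  152→158: 6 bp
  158→4 (wrap): 161-158+4 = 7 bp

[4,5,6,6,6,7,7,7,7,7,9,9,10,12,13,15,15,16]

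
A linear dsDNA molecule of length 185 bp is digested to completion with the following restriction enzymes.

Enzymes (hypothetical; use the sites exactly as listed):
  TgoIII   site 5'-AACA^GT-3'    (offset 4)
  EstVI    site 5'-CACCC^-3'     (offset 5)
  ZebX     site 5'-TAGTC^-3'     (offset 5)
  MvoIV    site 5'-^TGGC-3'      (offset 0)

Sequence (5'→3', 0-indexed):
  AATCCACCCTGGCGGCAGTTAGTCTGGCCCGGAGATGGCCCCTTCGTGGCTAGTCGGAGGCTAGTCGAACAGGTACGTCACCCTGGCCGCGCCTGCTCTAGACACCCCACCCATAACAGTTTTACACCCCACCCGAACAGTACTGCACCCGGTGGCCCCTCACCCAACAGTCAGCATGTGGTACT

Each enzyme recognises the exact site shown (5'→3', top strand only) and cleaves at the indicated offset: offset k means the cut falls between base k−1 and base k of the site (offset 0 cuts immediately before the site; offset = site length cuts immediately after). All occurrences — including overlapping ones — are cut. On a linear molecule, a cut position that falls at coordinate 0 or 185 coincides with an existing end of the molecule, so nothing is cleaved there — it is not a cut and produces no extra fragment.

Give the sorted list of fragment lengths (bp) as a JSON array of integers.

Scan for sites:
  TgoIII AACAGT/4: at [114, 135, 165] ⇒ [118, 139, 169]
  EstVI CACCC/5: at [4, 78, 102, 107, 124, 129, 145, 160] ⇒ [9, 83, 107, 112, 129, 134, 150, 165]
  ZebX TAGTC/5: at [19, 50, 61] ⇒ [24, 55, 66]
  MvoIV TGGC/0: at [9, 24, 35, 46, 83, 152] ⇒ [9, 24, 35, 46, 83, 152]

Pooled cuts: [9, 24, 35, 46, 55, 66, 83, 107, 112, 118, 129, 134, 139, 150, 152, 165, 169]

Fragment lengths:
  [0,9): 9 bp
  [9,24): 15 bp
  [24,35): 11 bp
  [35,46): 11 bp
  [46,55): 9 bp
  [55,66): 11 bp
  [66,83): 17 bp
  [83,107): 24 bp
  [107,112): 5 bp
  [112,118): 6 bp
  [118,129): 11 bp
  [129,134): 5 bp
  [134,139): 5 bp
  [139,150): 11 bp
  [150,152): 2 bp
  [152,165): 13 bp
  [165,169): 4 bp
  [169,185): 16 bp

[2,4,5,5,5,6,9,9,11,11,11,11,11,13,15,16,17,24]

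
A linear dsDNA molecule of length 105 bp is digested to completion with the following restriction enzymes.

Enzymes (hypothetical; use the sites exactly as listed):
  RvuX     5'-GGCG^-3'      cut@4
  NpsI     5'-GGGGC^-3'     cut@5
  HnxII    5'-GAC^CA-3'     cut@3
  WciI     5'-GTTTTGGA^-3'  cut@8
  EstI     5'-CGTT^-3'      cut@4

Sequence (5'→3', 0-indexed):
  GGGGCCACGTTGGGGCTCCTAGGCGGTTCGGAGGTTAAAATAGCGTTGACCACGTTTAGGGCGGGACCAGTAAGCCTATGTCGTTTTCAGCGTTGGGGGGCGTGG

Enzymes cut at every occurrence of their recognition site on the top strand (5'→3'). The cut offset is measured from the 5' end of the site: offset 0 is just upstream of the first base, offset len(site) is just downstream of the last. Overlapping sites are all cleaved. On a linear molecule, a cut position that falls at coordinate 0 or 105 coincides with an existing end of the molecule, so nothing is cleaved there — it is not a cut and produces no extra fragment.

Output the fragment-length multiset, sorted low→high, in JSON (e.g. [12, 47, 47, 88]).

[1,3,3,4,5,5,6,6,7,7,9,9,18,22]

Scan for sites:
  RvuX (GGCG, off=4): starts [21, 59, 98] → cuts [25, 63, 102]
  NpsI (GGGGC, off=5): starts [0, 11, 96] → cuts [5, 16, 101]
  HnxII (GACCA, off=3): starts [47, 64] → cuts [50, 67]
  WciI (GTTTTGGA, off=8): no sites
  EstI (CGTT, off=4): starts [7, 43, 52, 81, 90] → cuts [11, 47, 56, 85, 94]

All cut coordinates (distinct, sorted): [5, 11, 16, 25, 47, 50, 56, 63, 67, 85, 94, 101, 102]

Fragment lengths:
  [0,5): 5 bp
  [5,11): 6 bp
  [11,16): 5 bp
  [16,25): 9 bp
  [25,47): 22 bp
  [47,50): 3 bp
  [50,56): 6 bp
  [56,63): 7 bp
  [63,67): 4 bp
  [67,85): 18 bp
  [85,94): 9 bp
  [94,101): 7 bp
  [101,102): 1 bp
  [102,105): 3 bp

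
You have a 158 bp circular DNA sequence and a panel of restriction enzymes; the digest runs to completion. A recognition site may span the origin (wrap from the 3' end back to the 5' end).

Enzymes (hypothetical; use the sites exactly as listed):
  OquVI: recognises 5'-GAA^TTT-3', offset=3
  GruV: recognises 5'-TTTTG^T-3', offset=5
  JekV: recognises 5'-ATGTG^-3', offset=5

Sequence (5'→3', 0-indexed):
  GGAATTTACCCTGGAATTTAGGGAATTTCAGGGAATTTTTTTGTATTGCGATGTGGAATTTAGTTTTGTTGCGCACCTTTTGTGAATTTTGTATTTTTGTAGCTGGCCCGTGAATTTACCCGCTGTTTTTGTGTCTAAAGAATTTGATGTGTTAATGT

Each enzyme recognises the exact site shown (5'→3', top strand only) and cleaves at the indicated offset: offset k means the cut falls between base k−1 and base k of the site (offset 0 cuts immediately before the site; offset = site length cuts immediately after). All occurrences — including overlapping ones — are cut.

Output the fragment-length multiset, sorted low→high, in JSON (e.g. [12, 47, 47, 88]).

[3,3,4,5,8,8,8,9,9,10,10,11,12,12,14,15,17]

Per-enzyme occurrences:
  OquVI (GAATTT, off=3): starts [1, 13, 22, 32, 55, 83, 111, 139] → cuts [4, 16, 25, 35, 58, 86, 114, 142]
  GruV (TTTTGT, off=5): starts [38, 63, 77, 86, 94, 126] → cuts [43, 68, 82, 91, 99, 131]
  JekV (ATGTG, off=5): starts [50, 146, 154] → cuts [1, 55, 151]

All cut coordinates (distinct, sorted): [1, 4, 16, 25, 35, 43, 55, 58, 68, 82, 86, 91, 99, 114, 131, 142, 151]

Fragment lengths:
  1→4: 3 bp
  4→16: 12 bp
  16→25: 9 bp
  25→35: 10 bp
  35→43: 8 bp
  43→55: 12 bp
  55→58: 3 bp
  58→68: 10 bp
  68→82: 14 bp
  82→86: 4 bp
  86→91: 5 bp
  91→99: 8 bp
  99→114: 15 bp
  114→131: 17 bp
  131→142: 11 bp
  142→151: 9 bp
  151→1 (wrap): 158-151+1 = 8 bp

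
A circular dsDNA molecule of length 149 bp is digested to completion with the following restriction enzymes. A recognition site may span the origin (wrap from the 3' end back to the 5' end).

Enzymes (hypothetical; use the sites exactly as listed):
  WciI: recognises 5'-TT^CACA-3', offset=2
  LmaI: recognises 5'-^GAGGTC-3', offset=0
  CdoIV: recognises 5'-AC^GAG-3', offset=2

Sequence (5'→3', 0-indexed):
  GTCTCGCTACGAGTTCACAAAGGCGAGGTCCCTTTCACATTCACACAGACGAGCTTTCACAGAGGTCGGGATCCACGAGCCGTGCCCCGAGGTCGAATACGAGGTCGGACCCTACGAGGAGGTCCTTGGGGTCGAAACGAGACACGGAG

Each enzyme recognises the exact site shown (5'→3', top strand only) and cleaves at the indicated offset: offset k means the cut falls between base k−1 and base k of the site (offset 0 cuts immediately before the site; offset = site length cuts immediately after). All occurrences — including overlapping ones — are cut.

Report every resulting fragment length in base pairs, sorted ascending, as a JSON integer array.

Scan for sites:
  WciI TTCACA/2: at [13, 33, 39, 55] ⇒ [15, 35, 41, 57]
  LmaI GAGGTC/0: at [24, 61, 88, 100, 118, 146] ⇒ [24, 61, 88, 100, 118, 146]
  CdoIV ACGAG/2: at [8, 48, 74, 98, 113, 136] ⇒ [10, 50, 76, 100, 115, 138]

Pooled cuts: [10, 15, 24, 35, 41, 50, 57, 61, 76, 88, 100, 115, 118, 138, 146]

Fragments:
  10→15: 5 bp
  15→24: 9 bp
  24→35: 11 bp
  35→41: 6 bp
  41→50: 9 bp
  50→57: 7 bp
  57→61: 4 bp
  61→76: 15 bp
  76→88: 12 bp
  88→100: 12 bp
  100→115: 15 bp
  115→118: 3 bp
  118→138: 20 bp
  138→146: 8 bp
  146→10 (wrap): 149-146+10 = 13 bp

[3,4,5,6,7,8,9,9,11,12,12,13,15,15,20]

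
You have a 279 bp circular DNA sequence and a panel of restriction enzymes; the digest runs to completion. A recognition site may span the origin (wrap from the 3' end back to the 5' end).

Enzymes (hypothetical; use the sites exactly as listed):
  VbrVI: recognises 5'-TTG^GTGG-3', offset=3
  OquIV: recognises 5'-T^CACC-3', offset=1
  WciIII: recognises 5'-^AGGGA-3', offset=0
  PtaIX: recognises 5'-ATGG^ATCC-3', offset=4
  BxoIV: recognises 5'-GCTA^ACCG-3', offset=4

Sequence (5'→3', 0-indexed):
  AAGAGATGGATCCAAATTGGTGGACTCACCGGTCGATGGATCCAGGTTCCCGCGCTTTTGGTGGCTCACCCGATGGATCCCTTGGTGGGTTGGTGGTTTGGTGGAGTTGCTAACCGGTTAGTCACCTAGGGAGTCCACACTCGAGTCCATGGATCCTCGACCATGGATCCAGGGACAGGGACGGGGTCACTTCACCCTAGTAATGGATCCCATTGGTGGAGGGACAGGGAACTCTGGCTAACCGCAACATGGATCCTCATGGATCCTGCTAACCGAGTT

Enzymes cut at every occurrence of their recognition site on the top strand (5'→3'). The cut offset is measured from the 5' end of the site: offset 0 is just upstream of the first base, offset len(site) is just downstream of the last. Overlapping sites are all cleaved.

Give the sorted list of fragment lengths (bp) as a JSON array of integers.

[4,4,5,6,6,6,7,8,8,8,9,9,10,10,10,10,12,12,13,14,14,15,16,17,21,25]

Site scan:
  VbrVI TTGGTGG/3: at [16, 57, 81, 89, 97, 212] ⇒ [19, 60, 84, 92, 100, 215]
  OquIV TCACC/1: at [25, 65, 121, 191] ⇒ [26, 66, 122, 192]
  WciIII AGGGA/0: at [127, 170, 176, 219, 225] ⇒ [127, 170, 176, 219, 225]
  PtaIX ATGGATCC/4: at [5, 35, 72, 148, 162, 202, 248, 258] ⇒ [9, 39, 76, 152, 166, 206, 252, 262]
  BxoIV GCTAACCG/4: at [108, 236, 267] ⇒ [112, 240, 271]

All cut coordinates (distinct, sorted): [9, 19, 26, 39, 60, 66, 76, 84, 92, 100, 112, 122, 127, 152, 166, 170, 176, 192, 206, 215, 219, 225, 240, 252, 262, 271]

Fragment lengths:
  9→19: 10 bp
  19→26: 7 bp
  26→39: 13 bp
  39→60: 21 bp
  60→66: 6 bp
  66→76: 10 bp
  76→84: 8 bp
  84→92: 8 bp
  92→100: 8 bp
  100→112: 12 bp
  112→122: 10 bp
  122→127: 5 bp
  127→152: 25 bp
  152→166: 14 bp
  166→170: 4 bp
  170→176: 6 bp
  176→192: 16 bp
  192→206: 14 bp
  206→215: 9 bp
  215→219: 4 bp
  219→225: 6 bp
  225→240: 15 bp
  240→252: 12 bp
  252→262: 10 bp
  262→271: 9 bp
  271→9 (wrap): 279-271+9 = 17 bp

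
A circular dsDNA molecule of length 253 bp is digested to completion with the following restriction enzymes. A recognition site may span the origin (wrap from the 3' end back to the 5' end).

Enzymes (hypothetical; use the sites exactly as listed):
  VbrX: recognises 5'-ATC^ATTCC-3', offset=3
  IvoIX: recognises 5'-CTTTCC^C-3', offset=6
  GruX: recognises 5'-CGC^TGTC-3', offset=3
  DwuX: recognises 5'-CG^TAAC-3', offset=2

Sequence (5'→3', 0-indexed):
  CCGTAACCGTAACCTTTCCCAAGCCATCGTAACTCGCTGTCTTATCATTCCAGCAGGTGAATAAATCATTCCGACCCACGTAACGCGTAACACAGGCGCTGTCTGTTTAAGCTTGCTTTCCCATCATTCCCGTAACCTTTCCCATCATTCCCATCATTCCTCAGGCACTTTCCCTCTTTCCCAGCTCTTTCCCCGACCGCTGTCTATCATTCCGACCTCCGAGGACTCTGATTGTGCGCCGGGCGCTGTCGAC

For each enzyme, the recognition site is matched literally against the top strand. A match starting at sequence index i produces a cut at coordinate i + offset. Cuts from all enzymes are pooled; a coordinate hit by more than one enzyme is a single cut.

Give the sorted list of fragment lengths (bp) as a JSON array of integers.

Site scan:
  VbrX (ATCATTCC, off=3): starts [43, 64, 122, 143, 152, 205] → cuts [46, 67, 125, 146, 155, 208]
  IvoIX (CTTTCCC, off=6): starts [13, 115, 136, 167, 175, 186] → cuts [19, 121, 142, 173, 181, 192]
  GruX (CGCTGTC, off=3): starts [34, 96, 197, 243] → cuts [37, 99, 200, 246]
  DwuX (CGTAAC, off=2): starts [1, 7, 27, 78, 85, 130] → cuts [3, 9, 29, 80, 87, 132]

Pooled cuts: [3, 9, 19, 29, 37, 46, 67, 80, 87, 99, 121, 125, 132, 142, 146, 155, 173, 181, 192, 200, 208, 246]

Fragments:
  3→9: 6 bp
  9→19: 10 bp
  19→29: 10 bp
  29→37: 8 bp
  37→46: 9 bp
  46→67: 21 bp
  67→80: 13 bp
  80→87: 7 bp
  87→99: 12 bp
  99→121: 22 bp
  121→125: 4 bp
  125→132: 7 bp
  132→142: 10 bp
  142→146: 4 bp
  146→155: 9 bp
  155→173: 18 bp
  173→181: 8 bp
  181→192: 11 bp
  192→200: 8 bp
  200→208: 8 bp
  208→246: 38 bp
  246→3 (wrap): 253-246+3 = 10 bp

[4,4,6,7,7,8,8,8,8,9,9,10,10,10,10,11,12,13,18,21,22,38]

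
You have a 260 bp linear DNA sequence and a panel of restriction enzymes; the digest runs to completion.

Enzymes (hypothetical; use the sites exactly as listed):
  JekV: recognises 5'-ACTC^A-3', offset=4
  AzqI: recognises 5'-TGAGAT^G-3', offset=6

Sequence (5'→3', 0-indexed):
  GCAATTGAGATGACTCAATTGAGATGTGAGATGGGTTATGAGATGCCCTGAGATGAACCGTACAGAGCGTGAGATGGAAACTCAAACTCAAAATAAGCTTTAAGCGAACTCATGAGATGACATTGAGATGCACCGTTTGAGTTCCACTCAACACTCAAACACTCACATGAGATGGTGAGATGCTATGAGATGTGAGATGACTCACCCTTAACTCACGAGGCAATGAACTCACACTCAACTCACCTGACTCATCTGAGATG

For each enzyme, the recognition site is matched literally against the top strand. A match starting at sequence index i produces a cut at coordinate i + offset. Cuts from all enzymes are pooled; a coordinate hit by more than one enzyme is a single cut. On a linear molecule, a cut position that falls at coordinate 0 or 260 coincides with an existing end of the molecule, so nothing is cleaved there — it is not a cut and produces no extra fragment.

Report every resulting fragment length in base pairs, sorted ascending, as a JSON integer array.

[1,5,5,5,6,6,7,7,7,7,8,8,8,9,9,9,9,10,10,11,11,11,12,16,20,21,22]

Per-enzyme occurrences:
  JekV (ACTCA, off=4): starts [12, 79, 85, 107, 145, 152, 160, 199, 210, 226, 232, 237, 246] → cuts [16, 83, 89, 111, 149, 156, 164, 203, 214, 230, 236, 241, 250]
  AzqI (TGAGATG, off=6): starts [5, 19, 26, 38, 48, 69, 112, 123, 167, 175, 185, 192, 253] → cuts [11, 25, 32, 44, 54, 75, 118, 129, 173, 181, 191, 198, 259]

All cut coordinates (distinct, sorted): [11, 16, 25, 32, 44, 54, 75, 83, 89, 111, 118, 129, 149, 156, 164, 173, 181, 191, 198, 203, 214, 230, 236, 241, 250, 259]

Fragment lengths:
  [0,11): 11 bp
  [11,16): 5 bp
  [16,25): 9 bp
  [25,32): 7 bp
  [32,44): 12 bp
  [44,54): 10 bp
  [54,75): 21 bp
  [75,83): 8 bp
  [83,89): 6 bp
  [89,111): 22 bp
  [111,118): 7 bp
  [118,129): 11 bp
  [129,149): 20 bp
  [149,156): 7 bp
  [156,164): 8 bp
  [164,173): 9 bp
  [173,181): 8 bp
  [181,191): 10 bp
  [191,198): 7 bp
  [198,203): 5 bp
  [203,214): 11 bp
  [214,230): 16 bp
  [230,236): 6 bp
  [236,241): 5 bp
  [241,250): 9 bp
  [250,259): 9 bp
  [259,260): 1 bp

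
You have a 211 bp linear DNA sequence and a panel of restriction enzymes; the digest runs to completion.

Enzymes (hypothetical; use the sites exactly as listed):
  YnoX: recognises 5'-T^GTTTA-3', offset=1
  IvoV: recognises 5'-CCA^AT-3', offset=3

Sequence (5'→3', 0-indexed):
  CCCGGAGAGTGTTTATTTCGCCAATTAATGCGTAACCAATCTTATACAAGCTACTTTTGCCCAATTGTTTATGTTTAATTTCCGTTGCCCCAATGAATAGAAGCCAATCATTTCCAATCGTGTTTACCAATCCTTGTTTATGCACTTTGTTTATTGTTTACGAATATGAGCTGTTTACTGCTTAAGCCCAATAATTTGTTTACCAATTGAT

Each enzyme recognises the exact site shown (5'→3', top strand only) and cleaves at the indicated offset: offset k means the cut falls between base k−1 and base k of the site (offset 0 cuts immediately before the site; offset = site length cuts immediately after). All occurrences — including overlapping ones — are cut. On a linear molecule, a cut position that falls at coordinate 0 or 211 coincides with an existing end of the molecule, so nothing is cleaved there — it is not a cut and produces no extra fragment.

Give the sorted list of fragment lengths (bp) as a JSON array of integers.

Site scan:
  YnoX (TGTTTA, off=1): starts [9, 65, 71, 120, 134, 147, 154, 171, 196] → cuts [10, 66, 72, 121, 135, 148, 155, 172, 197]
  IvoV (CCAAT, off=3): starts [20, 35, 60, 89, 103, 113, 126, 187, 202] → cuts [23, 38, 63, 92, 106, 116, 129, 190, 205]

All cut coordinates (distinct, sorted): [10, 23, 38, 63, 66, 72, 92, 106, 116, 121, 129, 135, 148, 155, 172, 190, 197, 205]

Fragments:
  [0,10): 10 bp
  [10,23): 13 bp
  [23,38): 15 bp
  [38,63): 25 bp
  [63,66): 3 bp
  [66,72): 6 bp
  [72,92): 20 bp
  [92,106): 14 bp
  [106,116): 10 bp
  [116,121): 5 bp
  [121,129): 8 bp
  [129,135): 6 bp
  [135,148): 13 bp
  [148,155): 7 bp
  [155,172): 17 bp
  [172,190): 18 bp
  [190,197): 7 bp
  [197,205): 8 bp
  [205,211): 6 bp

[3,5,6,6,6,7,7,8,8,10,10,13,13,14,15,17,18,20,25]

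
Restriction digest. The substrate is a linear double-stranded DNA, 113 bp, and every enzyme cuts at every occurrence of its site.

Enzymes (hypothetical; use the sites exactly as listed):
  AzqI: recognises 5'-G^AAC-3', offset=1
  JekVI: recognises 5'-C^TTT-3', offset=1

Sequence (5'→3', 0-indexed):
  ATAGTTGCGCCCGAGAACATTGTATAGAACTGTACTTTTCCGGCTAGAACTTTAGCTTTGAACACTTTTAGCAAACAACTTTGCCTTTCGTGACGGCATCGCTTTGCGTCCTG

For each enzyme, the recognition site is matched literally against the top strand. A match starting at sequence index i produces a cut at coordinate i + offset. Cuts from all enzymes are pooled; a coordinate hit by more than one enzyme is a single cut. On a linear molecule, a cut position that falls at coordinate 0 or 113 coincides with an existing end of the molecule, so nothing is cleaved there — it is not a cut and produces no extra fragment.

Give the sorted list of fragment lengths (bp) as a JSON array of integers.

Per-enzyme occurrences:
  AzqI (GAAC, off=1): starts [14, 26, 46, 59] → cuts [15, 27, 47, 60]
  JekVI (CTTT, off=1): starts [34, 49, 55, 64, 78, 84, 101] → cuts [35, 50, 56, 65, 79, 85, 102]

All cut coordinates (distinct, sorted): [15, 27, 35, 47, 50, 56, 60, 65, 79, 85, 102]

Fragments:
  [0,15): 15 bp
  [15,27): 12 bp
  [27,35): 8 bp
  [35,47): 12 bp
  [47,50): 3 bp
  [50,56): 6 bp
  [56,60): 4 bp
  [60,65): 5 bp
  [65,79): 14 bp
  [79,85): 6 bp
  [85,102): 17 bp
  [102,113): 11 bp

[3,4,5,6,6,8,11,12,12,14,15,17]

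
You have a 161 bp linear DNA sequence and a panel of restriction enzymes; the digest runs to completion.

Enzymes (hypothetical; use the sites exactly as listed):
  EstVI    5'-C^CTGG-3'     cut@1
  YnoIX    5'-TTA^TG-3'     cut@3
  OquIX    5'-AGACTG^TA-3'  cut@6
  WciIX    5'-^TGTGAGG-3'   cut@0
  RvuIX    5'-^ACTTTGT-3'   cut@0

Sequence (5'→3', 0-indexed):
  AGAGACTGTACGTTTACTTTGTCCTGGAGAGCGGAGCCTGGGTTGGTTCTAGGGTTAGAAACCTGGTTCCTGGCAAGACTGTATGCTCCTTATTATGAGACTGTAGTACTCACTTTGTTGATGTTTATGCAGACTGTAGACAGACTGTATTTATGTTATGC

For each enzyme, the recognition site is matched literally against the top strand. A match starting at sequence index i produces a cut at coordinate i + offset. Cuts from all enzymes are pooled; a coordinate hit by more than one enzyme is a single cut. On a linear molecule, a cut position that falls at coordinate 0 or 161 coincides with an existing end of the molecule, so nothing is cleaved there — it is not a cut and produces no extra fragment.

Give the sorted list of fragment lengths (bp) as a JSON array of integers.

[3,5,6,7,7,8,8,8,8,9,11,12,14,14,16,25]

Scan for sites:
  EstVI (CCTGG, off=1): starts [22, 36, 61, 68] → cuts [23, 37, 62, 69]
  YnoIX (TTATG, off=3): starts [92, 124, 150, 155] → cuts [95, 127, 153, 158]
  OquIX (AGACTGTA, off=6): starts [2, 75, 97, 130, 141] → cuts [8, 81, 103, 136, 147]
  WciIX (TGTGAGG, off=0): no sites
  RvuIX (ACTTTGT, off=0): starts [15, 111] → cuts [15, 111]

All cut coordinates (distinct, sorted): [8, 15, 23, 37, 62, 69, 81, 95, 103, 111, 127, 136, 147, 153, 158]

Fragment lengths:
  [0,8): 8 bp
  [8,15): 7 bp
  [15,23): 8 bp
  [23,37): 14 bp
  [37,62): 25 bp
  [62,69): 7 bp
  [69,81): 12 bp
  [81,95): 14 bp
  [95,103): 8 bp
  [103,111): 8 bp
  [111,127): 16 bp
  [127,136): 9 bp
  [136,147): 11 bp
  [147,153): 6 bp
  [153,158): 5 bp
  [158,161): 3 bp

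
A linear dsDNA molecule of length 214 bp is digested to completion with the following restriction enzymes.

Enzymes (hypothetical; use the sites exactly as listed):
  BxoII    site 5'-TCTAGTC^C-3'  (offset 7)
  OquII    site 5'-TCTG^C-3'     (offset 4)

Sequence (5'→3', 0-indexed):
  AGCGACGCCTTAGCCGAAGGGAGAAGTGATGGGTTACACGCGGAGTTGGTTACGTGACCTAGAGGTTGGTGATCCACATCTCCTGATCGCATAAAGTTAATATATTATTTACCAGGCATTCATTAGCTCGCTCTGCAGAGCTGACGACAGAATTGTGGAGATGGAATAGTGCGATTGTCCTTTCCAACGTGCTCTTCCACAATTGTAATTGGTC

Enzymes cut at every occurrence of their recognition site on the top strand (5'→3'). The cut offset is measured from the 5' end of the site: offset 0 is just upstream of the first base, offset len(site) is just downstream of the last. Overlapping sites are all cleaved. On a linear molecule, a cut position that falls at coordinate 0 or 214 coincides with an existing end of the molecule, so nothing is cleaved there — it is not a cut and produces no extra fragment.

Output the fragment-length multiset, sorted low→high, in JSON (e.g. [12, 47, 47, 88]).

Per-enzyme occurrences:
  BxoII (TCTAGTCC, off=7): no sites
  OquII TCTGC/4: at [131] ⇒ [135]

All cut coordinates (distinct, sorted): [135]

Fragments:
  [0,135): 135 bp
  [135,214): 79 bp

[79,135]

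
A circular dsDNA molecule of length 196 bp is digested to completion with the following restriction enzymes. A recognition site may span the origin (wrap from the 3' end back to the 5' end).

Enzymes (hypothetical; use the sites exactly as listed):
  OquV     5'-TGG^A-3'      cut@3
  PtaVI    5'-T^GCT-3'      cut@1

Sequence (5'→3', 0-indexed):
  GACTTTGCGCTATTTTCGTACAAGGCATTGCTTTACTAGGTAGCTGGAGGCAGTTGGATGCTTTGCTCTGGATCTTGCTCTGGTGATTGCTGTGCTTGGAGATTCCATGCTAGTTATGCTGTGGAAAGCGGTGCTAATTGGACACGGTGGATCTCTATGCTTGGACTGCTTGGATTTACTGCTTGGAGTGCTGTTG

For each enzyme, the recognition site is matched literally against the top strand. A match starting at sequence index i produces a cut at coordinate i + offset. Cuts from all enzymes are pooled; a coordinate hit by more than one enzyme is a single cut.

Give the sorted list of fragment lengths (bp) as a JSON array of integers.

[2,3,3,5,5,5,6,6,6,6,7,7,7,8,8,8,9,9,9,9,10,12,18,28]

Per-enzyme occurrences:
  OquV (TGGA, off=3): starts [44, 54, 68, 96, 121, 138, 147, 161, 170, 183, 194] → cuts [1, 47, 57, 71, 99, 124, 141, 150, 164, 173, 186]
  PtaVI (TGCT, off=1): starts [28, 58, 63, 75, 87, 92, 107, 116, 131, 157, 166, 179, 188] → cuts [29, 59, 64, 76, 88, 93, 108, 117, 132, 158, 167, 180, 189]

Pooled cuts: [1, 29, 47, 57, 59, 64, 71, 76, 88, 93, 99, 108, 117, 124, 132, 141, 150, 158, 164, 167, 173, 180, 186, 189]

Fragment lengths:
  1→29: 28 bp
  29→47: 18 bp
  47→57: 10 bp
  57→59: 2 bp
  59→64: 5 bp
  64→71: 7 bp
  71→76: 5 bp
  76→88: 12 bp
  88→93: 5 bp
  93→99: 6 bp
  99→108: 9 bp
  108→117: 9 bp
  117→124: 7 bp
  124→132: 8 bp
  132→141: 9 bp
  141→150: 9 bp
  150→158: 8 bp
  158→164: 6 bp
  164→167: 3 bp
  167→173: 6 bp
  173→180: 7 bp
  180→186: 6 bp
  186→189: 3 bp
  189→1 (wrap): 196-189+1 = 8 bp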